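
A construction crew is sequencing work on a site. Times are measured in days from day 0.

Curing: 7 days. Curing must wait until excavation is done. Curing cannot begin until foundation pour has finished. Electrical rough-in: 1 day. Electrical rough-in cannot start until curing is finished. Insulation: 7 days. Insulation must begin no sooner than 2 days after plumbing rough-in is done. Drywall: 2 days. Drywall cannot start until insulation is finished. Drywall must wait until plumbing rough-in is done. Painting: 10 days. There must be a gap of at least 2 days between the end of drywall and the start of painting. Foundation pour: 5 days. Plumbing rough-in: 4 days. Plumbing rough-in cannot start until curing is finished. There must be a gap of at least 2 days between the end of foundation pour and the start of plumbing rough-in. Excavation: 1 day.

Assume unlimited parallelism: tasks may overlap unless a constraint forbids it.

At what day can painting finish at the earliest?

39

Foundation pour can start immediately at day 0; it finishes at day 5.
Nothing blocks excavation, so it runs from day 0 to day 1.
Curing has to wait for excavation (finishes day 1); foundation pour (finishes day 5). The latest of these is day 5, so curing runs day 5 to 5 + 7 = day 12.
Plumbing rough-in has to wait for curing (finishes day 12); foundation pour (finishes day 5, plus 2-day gap → day 7). The latest of these is day 12, so plumbing rough-in runs day 12 to 12 + 4 = day 16.
Insulation cannot begin until plumbing rough-in (finishes day 16, plus 2-day gap → day 18). It runs from day 18 to 18 + 7 = day 25.
Drywall needs all of insulation (finishes day 25); plumbing rough-in (finishes day 16). That puts its earliest start at day 25; it finishes at 25 + 2 = day 27.
Painting waits on drywall (finishes day 27, plus 2-day gap → day 29), so it starts at day 29 and finishes at 29 + 10 = day 39.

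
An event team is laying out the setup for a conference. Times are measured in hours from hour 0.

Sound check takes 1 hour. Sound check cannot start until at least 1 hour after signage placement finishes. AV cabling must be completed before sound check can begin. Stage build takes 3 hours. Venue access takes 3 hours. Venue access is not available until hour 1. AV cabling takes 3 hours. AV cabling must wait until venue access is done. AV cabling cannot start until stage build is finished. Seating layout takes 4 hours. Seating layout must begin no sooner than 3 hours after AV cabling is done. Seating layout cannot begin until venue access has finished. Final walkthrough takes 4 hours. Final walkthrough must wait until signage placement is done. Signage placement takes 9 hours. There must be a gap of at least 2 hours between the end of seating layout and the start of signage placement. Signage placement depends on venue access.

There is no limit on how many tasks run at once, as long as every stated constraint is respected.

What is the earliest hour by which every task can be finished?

Nothing blocks stage build, so it runs from hour 0 to hour 3.
After its own release at hour 1, venue access can start at hour 1 and finishes at hour 4.
AV cabling cannot start until venue access (finishes hour 4); stage build (finishes hour 3). The controlling bound is hour 4, so AV cabling finishes at 4 + 3 = hour 7.
Seating layout needs all of AV cabling (finishes hour 7, plus 3-hour gap → hour 10); venue access (finishes hour 4). That puts its earliest start at hour 10; it finishes at 10 + 4 = hour 14.
Signage placement needs all of seating layout (finishes hour 14, plus 2-hour gap → hour 16); venue access (finishes hour 4). That puts its earliest start at hour 16; it finishes at 16 + 9 = hour 25.
After signage placement (finishes hour 25), final walkthrough can start at hour 25 and finishes at hour 29.
Sound check cannot start until signage placement (finishes hour 25, plus 1-hour gap → hour 26); AV cabling (finishes hour 7). The controlling bound is hour 26, so sound check finishes at 26 + 1 = hour 27.
All tasks are finished once the last one completes. Finish times: Venue access at 4, Stage build at 3, AV cabling at 7, Seating layout at 14, Signage placement at 25, Sound check at 27, Final walkthrough at 29. The latest is hour 29.

29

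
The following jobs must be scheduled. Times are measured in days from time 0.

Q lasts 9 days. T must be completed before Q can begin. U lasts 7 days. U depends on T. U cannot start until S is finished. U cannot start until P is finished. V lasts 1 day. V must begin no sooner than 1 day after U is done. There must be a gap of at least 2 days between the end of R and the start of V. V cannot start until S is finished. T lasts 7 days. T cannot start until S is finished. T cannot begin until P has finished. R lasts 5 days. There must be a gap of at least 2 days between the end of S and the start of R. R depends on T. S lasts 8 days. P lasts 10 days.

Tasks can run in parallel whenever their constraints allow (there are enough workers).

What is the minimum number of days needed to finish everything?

S can start immediately at day 0; it finishes at day 8.
Nothing blocks P, so it runs from day 0 to day 10.
T cannot start until S (finishes day 8); P (finishes day 10). The controlling bound is day 10, so T finishes at 10 + 7 = day 17.
U has to wait for T (finishes day 17); S (finishes day 8); P (finishes day 10). The latest of these is day 17, so U runs day 17 to 17 + 7 = day 24.
R cannot start until S (finishes day 8, plus 2-day gap → day 10); T (finishes day 17). The controlling bound is day 17, so R finishes at 17 + 5 = day 22.
For V: U (finishes day 24, plus 1-day gap → day 25); R (finishes day 22, plus 2-day gap → day 24); S (finishes day 8). Taking the maximum gives a start of day 25, and it finishes at 25 + 1 = day 26.
Q waits on T (finishes day 17), so it starts at day 17 and finishes at 17 + 9 = day 26.
All tasks are finished once the last one completes. Finish times: P at 10, Q at 26, R at 22, S at 8, T at 17, U at 24, V at 26. The latest is day 26.

26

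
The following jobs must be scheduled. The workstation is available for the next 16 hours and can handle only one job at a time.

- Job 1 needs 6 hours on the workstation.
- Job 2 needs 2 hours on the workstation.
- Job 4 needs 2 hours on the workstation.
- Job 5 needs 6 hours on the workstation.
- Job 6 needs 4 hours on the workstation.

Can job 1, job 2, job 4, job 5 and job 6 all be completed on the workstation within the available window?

No

Running back to back, the jobs need 6 + 2 + 2 + 6 + 4 = 20 hours on the workstation.
Since 20 > 16, they cannot all fit.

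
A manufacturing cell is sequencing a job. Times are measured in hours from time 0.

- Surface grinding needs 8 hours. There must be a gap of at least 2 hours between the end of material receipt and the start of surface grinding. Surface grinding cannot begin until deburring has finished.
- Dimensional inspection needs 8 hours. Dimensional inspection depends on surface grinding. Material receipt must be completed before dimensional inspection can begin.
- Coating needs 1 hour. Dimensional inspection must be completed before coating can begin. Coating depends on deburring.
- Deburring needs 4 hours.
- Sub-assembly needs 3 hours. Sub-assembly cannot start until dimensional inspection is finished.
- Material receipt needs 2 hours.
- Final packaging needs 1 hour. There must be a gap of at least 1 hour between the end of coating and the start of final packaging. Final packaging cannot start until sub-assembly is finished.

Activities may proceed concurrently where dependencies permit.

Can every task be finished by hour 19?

No

Deburring can start immediately at hour 0; it finishes at hour 4.
Material receipt has no prerequisites, so it starts at hour 0 and finishes at hour 2.
For surface grinding: material receipt (finishes hour 2, plus 2-hour gap → hour 4); deburring (finishes hour 4). Taking the maximum gives a start of hour 4, and it finishes at 4 + 8 = hour 12.
Dimensional inspection cannot start until surface grinding (finishes hour 12); material receipt (finishes hour 2). The controlling bound is hour 12, so dimensional inspection finishes at 12 + 8 = hour 20.
Sub-assembly waits on dimensional inspection (finishes hour 20), so it starts at hour 20 and finishes at 20 + 3 = hour 23.
Coating cannot start until dimensional inspection (finishes hour 20); deburring (finishes hour 4). The controlling bound is hour 20, so coating finishes at 20 + 1 = hour 21.
Final packaging needs all of coating (finishes hour 21, plus 1-hour gap → hour 22); sub-assembly (finishes hour 23). That puts its earliest start at hour 23; it finishes at 23 + 1 = hour 24.
The earliest everything can be done is hour 24, which is after the deadline of 19, so it is not possible.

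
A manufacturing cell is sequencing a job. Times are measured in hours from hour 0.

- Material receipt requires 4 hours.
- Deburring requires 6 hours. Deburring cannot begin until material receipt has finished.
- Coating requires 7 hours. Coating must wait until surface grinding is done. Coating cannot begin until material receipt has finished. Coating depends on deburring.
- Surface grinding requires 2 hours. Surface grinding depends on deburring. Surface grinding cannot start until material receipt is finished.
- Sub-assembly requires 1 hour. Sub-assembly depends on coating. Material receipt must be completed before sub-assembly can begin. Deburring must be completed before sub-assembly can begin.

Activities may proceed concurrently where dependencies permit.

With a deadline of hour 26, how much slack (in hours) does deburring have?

6

Material receipt can start immediately at hour 0; it finishes at hour 4.
Deburring cannot begin until material receipt (finishes hour 4). It runs from hour 4 to 4 + 6 = hour 10.

Working backward from the deadline:
To finish by hour 26, sub-assembly (duration 1) must start no later than hour 25.
Since sub-assembly (must start by hour 25) depends on it, coating must finish by hour 25. Backing off its 7-hour duration gives a latest start of hour 18.
Since coating (must start by hour 18) depends on it, surface grinding must finish by hour 18. Backing off its 2-hour duration gives a latest start of hour 16.
For deburring: surface grinding (must start by hour 16); coating (must start by hour 18); sub-assembly (must start by hour 25). The most restrictive is hour 16; with a 6-hour duration, deburring must start by hour 10.
So deburring can start as early as hour 4 and as late as hour 10, giving 10 − 4 = 6 hours of slack.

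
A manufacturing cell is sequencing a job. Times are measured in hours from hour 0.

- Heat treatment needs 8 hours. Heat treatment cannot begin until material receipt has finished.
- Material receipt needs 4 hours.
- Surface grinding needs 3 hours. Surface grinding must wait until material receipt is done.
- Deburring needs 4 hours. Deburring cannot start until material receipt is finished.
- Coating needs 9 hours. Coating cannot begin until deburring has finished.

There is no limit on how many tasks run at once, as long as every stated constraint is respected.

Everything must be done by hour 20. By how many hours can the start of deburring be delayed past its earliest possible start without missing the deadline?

3

Nothing blocks material receipt, so it runs from hour 0 to hour 4.
Deburring cannot begin until material receipt (finishes hour 4). It runs from hour 4 to 4 + 4 = hour 8.

Working backward from the deadline:
Coating has no dependents, so it just needs to finish by hour 20. Starting by 20 − 9 = hour 11 achieves that.
Deburring feeds into coating (must start by hour 11); so deburring must finish by hour 11 and therefore start by hour 7.
So deburring can start as early as hour 4 and as late as hour 7, giving 7 − 4 = 3 hours of slack.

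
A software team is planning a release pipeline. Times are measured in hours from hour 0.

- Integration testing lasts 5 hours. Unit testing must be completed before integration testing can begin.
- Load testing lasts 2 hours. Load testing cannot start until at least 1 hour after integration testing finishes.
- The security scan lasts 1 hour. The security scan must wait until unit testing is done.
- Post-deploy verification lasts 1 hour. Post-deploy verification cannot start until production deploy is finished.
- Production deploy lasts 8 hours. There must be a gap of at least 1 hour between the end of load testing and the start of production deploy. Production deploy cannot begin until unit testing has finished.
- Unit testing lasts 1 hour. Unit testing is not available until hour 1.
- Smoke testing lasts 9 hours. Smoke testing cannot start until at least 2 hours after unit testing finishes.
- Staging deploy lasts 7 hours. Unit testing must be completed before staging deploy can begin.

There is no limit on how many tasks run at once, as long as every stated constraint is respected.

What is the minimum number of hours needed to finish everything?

20

Unit testing waits on its own release at hour 1, so it starts at hour 1 and finishes at 1 + 1 = hour 2.
Smoke testing waits on unit testing (finishes hour 2, plus 2-hour gap → hour 4), so it starts at hour 4 and finishes at 4 + 9 = hour 13.
Staging deploy waits on unit testing (finishes hour 2), so it starts at hour 2 and finishes at 2 + 7 = hour 9.
After unit testing (finishes hour 2), the security scan can start at hour 2 and finishes at hour 3.
Integration testing waits on unit testing (finishes hour 2), so it starts at hour 2 and finishes at 2 + 5 = hour 7.
After integration testing (finishes hour 7, plus 1-hour gap → hour 8), load testing can start at hour 8 and finishes at hour 10.
Production deploy has to wait for load testing (finishes hour 10, plus 1-hour gap → hour 11); unit testing (finishes hour 2). The latest of these is hour 11, so production deploy runs hour 11 to 11 + 8 = hour 19.
After production deploy (finishes hour 19), post-deploy verification can start at hour 19 and finishes at hour 20.
All tasks are finished once the last one completes. Finish times: Unit testing at 2, Integration testing at 7, The security scan at 3, Staging deploy at 9, Smoke testing at 13, Load testing at 10, Production deploy at 19, Post-deploy verification at 20. The latest is hour 20.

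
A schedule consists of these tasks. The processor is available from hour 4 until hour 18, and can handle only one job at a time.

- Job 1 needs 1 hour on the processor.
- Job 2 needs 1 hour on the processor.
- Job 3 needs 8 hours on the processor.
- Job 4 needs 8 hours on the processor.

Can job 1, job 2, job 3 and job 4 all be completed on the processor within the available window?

No

The processor window is 18 − 4 = 14 hours.
Running back to back, the jobs need 1 + 1 + 8 + 8 = 18 hours on the processor.
Since 18 > 14, they cannot all fit.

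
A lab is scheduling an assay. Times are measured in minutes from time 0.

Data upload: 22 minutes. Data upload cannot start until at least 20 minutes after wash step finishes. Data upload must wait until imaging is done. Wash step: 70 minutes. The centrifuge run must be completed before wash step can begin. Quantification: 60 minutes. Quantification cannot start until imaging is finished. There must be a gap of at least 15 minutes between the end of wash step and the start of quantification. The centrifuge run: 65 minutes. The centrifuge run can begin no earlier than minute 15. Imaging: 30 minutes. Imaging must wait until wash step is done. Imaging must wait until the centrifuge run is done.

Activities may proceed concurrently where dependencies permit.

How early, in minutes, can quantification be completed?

240

After its own release at minute 15, the centrifuge run can start at minute 15 and finishes at minute 80.
Wash step waits on the centrifuge run (finishes minute 80), so it starts at minute 80 and finishes at 80 + 70 = minute 150.
For imaging: wash step (finishes minute 150); the centrifuge run (finishes minute 80). Taking the maximum gives a start of minute 150, and it finishes at 150 + 30 = minute 180.
For quantification: imaging (finishes minute 180); wash step (finishes minute 150, plus 15-minute gap → minute 165). Taking the maximum gives a start of minute 180, and it finishes at 180 + 60 = minute 240.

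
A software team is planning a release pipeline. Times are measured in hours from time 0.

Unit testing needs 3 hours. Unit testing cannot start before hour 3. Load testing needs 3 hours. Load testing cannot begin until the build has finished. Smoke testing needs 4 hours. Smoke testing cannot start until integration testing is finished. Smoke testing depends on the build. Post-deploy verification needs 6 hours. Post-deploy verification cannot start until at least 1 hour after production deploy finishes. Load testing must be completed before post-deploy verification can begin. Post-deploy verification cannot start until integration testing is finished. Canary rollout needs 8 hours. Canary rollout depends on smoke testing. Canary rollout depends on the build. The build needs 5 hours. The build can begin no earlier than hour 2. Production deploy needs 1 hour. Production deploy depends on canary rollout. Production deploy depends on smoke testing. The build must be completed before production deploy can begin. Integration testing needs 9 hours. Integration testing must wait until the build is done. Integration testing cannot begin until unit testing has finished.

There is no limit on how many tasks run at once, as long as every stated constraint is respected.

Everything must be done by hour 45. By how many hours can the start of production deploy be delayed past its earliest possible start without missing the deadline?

After its own release at hour 3, unit testing can start at hour 3 and finishes at hour 6.
After its own release at hour 2, the build can start at hour 2 and finishes at hour 7.
Integration testing cannot start until the build (finishes hour 7); unit testing (finishes hour 6). The controlling bound is hour 7, so integration testing finishes at 7 + 9 = hour 16.
Smoke testing has to wait for integration testing (finishes hour 16); the build (finishes hour 7). The latest of these is hour 16, so smoke testing runs hour 16 to 16 + 4 = hour 20.
Canary rollout needs all of smoke testing (finishes hour 20); the build (finishes hour 7). That puts its earliest start at hour 20; it finishes at 20 + 8 = hour 28.
Production deploy needs all of canary rollout (finishes hour 28); smoke testing (finishes hour 20); the build (finishes hour 7). That puts its earliest start at hour 28; it finishes at 28 + 1 = hour 29.

Working backward from the deadline:
Post-deploy verification has no dependents, so it just needs to finish by hour 45. Starting by 45 − 6 = hour 39 achieves that.
Production deploy has to be done before post-deploy verification (must start by hour 39, minus 1-hour gap → hour 38). That means finishing by hour 38, i.e. starting by 38 − 1 = hour 37.
So production deploy can start as early as hour 28 and as late as hour 37, giving 37 − 28 = 9 hours of slack.

9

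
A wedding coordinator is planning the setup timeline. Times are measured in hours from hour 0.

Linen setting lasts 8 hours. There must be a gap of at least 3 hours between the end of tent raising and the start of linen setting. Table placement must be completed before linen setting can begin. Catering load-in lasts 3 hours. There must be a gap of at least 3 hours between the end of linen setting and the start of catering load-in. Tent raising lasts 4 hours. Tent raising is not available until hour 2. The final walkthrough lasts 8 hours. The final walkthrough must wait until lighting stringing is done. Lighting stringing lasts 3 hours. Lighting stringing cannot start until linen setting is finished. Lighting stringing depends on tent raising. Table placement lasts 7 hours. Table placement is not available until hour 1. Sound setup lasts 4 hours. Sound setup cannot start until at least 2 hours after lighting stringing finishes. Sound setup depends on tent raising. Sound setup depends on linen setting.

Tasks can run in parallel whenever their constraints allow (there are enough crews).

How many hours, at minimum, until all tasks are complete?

Table placement waits on its own release at hour 1, so it starts at hour 1 and finishes at 1 + 7 = hour 8.
Tent raising waits on its own release at hour 2, so it starts at hour 2 and finishes at 2 + 4 = hour 6.
Linen setting has to wait for tent raising (finishes hour 6, plus 3-hour gap → hour 9); table placement (finishes hour 8). The latest of these is hour 9, so linen setting runs hour 9 to 9 + 8 = hour 17.
After linen setting (finishes hour 17, plus 3-hour gap → hour 20), catering load-in can start at hour 20 and finishes at hour 23.
For lighting stringing: linen setting (finishes hour 17); tent raising (finishes hour 6). Taking the maximum gives a start of hour 17, and it finishes at 17 + 3 = hour 20.
The final walkthrough waits on lighting stringing (finishes hour 20), so it starts at hour 20 and finishes at 20 + 8 = hour 28.
Sound setup has to wait for lighting stringing (finishes hour 20, plus 2-hour gap → hour 22); tent raising (finishes hour 6); linen setting (finishes hour 17). The latest of these is hour 22, so sound setup runs hour 22 to 22 + 4 = hour 26.
All tasks are finished once the last one completes. Finish times: Tent raising at 6, Table placement at 8, Linen setting at 17, Lighting stringing at 20, Sound setup at 26, Catering load-in at 23, The final walkthrough at 28. The latest is hour 28.

28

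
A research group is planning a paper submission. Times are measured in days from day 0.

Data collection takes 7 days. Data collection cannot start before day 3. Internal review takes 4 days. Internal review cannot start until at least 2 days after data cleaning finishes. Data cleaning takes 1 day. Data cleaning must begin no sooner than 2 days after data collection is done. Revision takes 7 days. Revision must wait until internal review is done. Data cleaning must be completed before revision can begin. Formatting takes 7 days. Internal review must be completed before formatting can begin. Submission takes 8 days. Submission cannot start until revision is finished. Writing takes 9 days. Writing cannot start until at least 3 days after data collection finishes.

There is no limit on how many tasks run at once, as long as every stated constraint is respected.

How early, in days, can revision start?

After its own release at day 3, data collection can start at day 3 and finishes at day 10.
Data cleaning waits on data collection (finishes day 10, plus 2-day gap → day 12), so it starts at day 12 and finishes at 12 + 1 = day 13.
Internal review waits on data cleaning (finishes day 13, plus 2-day gap → day 15), so it starts at day 15 and finishes at 15 + 4 = day 19.
Revision waits on internal review (finishes day 19); data cleaning (finishes day 13). The latest of these is day 19, which is the earliest revision can start.

19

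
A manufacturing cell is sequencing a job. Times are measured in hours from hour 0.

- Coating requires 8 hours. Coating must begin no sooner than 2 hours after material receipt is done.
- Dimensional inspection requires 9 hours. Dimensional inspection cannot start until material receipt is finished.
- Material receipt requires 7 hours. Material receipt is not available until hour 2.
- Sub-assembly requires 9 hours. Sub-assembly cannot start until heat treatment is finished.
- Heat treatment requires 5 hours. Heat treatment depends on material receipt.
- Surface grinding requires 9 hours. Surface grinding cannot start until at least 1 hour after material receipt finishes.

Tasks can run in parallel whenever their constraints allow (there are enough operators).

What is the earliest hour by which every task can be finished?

Material receipt cannot begin until its own release at hour 2. It runs from hour 2 to 2 + 7 = hour 9.
Coating waits on material receipt (finishes hour 9, plus 2-hour gap → hour 11), so it starts at hour 11 and finishes at 11 + 8 = hour 19.
After material receipt (finishes hour 9), dimensional inspection can start at hour 9 and finishes at hour 18.
Surface grinding waits on material receipt (finishes hour 9, plus 1-hour gap → hour 10), so it starts at hour 10 and finishes at 10 + 9 = hour 19.
After material receipt (finishes hour 9), heat treatment can start at hour 9 and finishes at hour 14.
Sub-assembly cannot begin until heat treatment (finishes hour 14). It runs from hour 14 to 14 + 9 = hour 23.
All tasks are finished once the last one completes. Finish times: Material receipt at 9, Heat treatment at 14, Surface grinding at 19, Dimensional inspection at 18, Coating at 19, Sub-assembly at 23. The latest is hour 23.

23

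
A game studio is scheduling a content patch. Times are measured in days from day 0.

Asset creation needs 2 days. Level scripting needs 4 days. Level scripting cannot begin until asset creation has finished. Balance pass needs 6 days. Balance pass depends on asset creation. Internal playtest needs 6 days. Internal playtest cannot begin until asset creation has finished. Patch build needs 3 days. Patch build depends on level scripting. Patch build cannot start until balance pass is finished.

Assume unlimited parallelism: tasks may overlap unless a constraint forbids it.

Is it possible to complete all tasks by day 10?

Asset creation can start immediately at day 0; it finishes at day 2.
Balance pass cannot begin until asset creation (finishes day 2). It runs from day 2 to 2 + 6 = day 8.
Internal playtest cannot begin until asset creation (finishes day 2). It runs from day 2 to 2 + 6 = day 8.
After asset creation (finishes day 2), level scripting can start at day 2 and finishes at day 6.
Patch build has to wait for level scripting (finishes day 6); balance pass (finishes day 8). The latest of these is day 8, so patch build runs day 8 to 8 + 3 = day 11.
The earliest everything can be done is day 11, which is after the deadline of 10, so it is not possible.

No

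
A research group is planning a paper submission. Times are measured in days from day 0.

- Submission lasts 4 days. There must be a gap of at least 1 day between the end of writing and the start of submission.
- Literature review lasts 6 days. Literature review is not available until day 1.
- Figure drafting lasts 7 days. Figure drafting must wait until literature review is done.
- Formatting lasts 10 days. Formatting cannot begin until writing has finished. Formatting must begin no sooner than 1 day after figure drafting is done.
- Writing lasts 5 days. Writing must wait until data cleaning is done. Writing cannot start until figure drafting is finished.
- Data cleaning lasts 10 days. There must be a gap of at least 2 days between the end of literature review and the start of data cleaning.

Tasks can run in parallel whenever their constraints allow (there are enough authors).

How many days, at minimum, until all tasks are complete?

34

Literature review cannot begin until its own release at day 1. It runs from day 1 to 1 + 6 = day 7.
Figure drafting cannot begin until literature review (finishes day 7). It runs from day 7 to 7 + 7 = day 14.
Data cleaning waits on literature review (finishes day 7, plus 2-day gap → day 9), so it starts at day 9 and finishes at 9 + 10 = day 19.
Writing needs all of data cleaning (finishes day 19); figure drafting (finishes day 14). That puts its earliest start at day 19; it finishes at 19 + 5 = day 24.
Submission cannot begin until writing (finishes day 24, plus 1-day gap → day 25). It runs from day 25 to 25 + 4 = day 29.
Formatting cannot start until writing (finishes day 24); figure drafting (finishes day 14, plus 1-day gap → day 15). The controlling bound is day 24, so formatting finishes at 24 + 10 = day 34.
All tasks are finished once the last one completes. Finish times: Literature review at 7, Data cleaning at 19, Figure drafting at 14, Writing at 24, Formatting at 34, Submission at 29. The latest is day 34.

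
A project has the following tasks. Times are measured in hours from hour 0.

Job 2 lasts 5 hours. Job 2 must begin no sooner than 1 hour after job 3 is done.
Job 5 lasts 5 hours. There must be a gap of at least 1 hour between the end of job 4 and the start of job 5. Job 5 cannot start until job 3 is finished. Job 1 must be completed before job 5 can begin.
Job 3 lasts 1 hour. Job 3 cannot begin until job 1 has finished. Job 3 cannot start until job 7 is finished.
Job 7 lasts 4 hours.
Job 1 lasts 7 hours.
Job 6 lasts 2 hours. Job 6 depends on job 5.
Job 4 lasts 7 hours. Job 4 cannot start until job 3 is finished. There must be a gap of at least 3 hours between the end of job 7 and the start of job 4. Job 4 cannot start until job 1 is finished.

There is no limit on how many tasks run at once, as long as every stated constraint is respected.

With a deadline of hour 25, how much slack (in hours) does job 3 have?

Job 7 has no prerequisites, so it starts at hour 0 and finishes at hour 4.
Nothing blocks job 1, so it runs from hour 0 to hour 7.
Job 3 has to wait for job 1 (finishes hour 7); job 7 (finishes hour 4). The latest of these is hour 7, so job 3 runs hour 7 to 7 + 1 = hour 8.

Working backward from the deadline:
To finish by hour 25, job 2 (duration 5) must start no later than hour 20.
Job 6 has no dependents, so it just needs to finish by hour 25. Starting by 25 − 2 = hour 23 achieves that.
Job 5 has to be done before job 6 (must start by hour 23). That means finishing by hour 23, i.e. starting by 23 − 5 = hour 18.
Since job 5 (must start by hour 18, minus 1-hour gap → hour 17) depends on it, job 4 must finish by hour 17. Backing off its 7-hour duration gives a latest start of hour 10.
Job 3 has several dependents: job 2 (must start by hour 20, minus 1-hour gap → hour 19); job 4 (must start by hour 10); job 5 (must start by hour 18). The earliest of those limits is hour 10, so job 3 must start by 10 − 1 = hour 9.
So job 3 can start as early as hour 7 and as late as hour 9, giving 9 − 7 = 2 hours of slack.

2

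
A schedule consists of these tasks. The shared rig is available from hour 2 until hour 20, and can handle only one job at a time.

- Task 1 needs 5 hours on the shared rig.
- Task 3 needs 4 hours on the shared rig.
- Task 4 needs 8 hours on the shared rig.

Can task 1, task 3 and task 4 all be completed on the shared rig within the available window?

The shared rig window is 20 − 2 = 18 hours.
Running back to back, the jobs need 5 + 4 + 8 = 17 hours on the shared rig.
Since 17 ≤ 18, they fit within the window.

Yes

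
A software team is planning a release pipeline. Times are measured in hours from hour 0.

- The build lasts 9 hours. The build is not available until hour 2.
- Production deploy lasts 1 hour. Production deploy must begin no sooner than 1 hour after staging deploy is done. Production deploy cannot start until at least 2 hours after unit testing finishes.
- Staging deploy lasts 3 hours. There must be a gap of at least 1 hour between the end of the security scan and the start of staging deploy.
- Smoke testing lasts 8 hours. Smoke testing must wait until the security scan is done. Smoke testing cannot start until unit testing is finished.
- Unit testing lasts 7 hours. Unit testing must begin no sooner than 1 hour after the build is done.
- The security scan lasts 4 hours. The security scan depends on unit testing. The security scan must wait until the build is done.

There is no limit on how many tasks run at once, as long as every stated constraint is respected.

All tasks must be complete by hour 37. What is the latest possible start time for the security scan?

25

To finish by hour 37, production deploy (duration 1) must start no later than hour 36.
Staging deploy must finish before production deploy (must start by hour 36, minus 1-hour gap → hour 35). With a 3-hour duration, staging deploy must start by 35 − 3 = hour 32.
Nothing follows smoke testing; the deadline of hour 37 is its only limit. It must start by 37 − 8 = hour 29.
The security scan must finish in time for staging deploy (must start by hour 32, minus 1-hour gap → hour 31); smoke testing (must start by hour 29). The tightest is hour 29, so the security scan must start by 29 − 4 = hour 25.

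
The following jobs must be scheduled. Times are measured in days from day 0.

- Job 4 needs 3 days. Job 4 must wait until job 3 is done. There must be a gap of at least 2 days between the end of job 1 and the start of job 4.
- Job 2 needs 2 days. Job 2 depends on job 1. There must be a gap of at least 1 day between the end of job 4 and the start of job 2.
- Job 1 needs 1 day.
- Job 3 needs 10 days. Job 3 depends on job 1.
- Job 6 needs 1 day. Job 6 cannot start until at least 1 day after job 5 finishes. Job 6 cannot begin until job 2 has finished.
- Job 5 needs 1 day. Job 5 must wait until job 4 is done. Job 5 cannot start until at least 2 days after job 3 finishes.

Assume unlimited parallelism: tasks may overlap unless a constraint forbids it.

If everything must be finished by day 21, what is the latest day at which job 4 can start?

Job 6 has no dependents, so it just needs to finish by day 21. Starting by 21 − 1 = day 20 achieves that.
Job 2 has to be done before job 6 (must start by day 20). That means finishing by day 20, i.e. starting by 20 − 2 = day 18.
Since job 6 (must start by day 20, minus 1-day gap → day 19) depends on it, job 5 must finish by day 19. Backing off its 1-day duration gives a latest start of day 18.
For job 4: job 2 (must start by day 18, minus 1-day gap → day 17); job 5 (must start by day 18). The most restrictive is day 17; with a 3-day duration, job 4 must start by day 14.

14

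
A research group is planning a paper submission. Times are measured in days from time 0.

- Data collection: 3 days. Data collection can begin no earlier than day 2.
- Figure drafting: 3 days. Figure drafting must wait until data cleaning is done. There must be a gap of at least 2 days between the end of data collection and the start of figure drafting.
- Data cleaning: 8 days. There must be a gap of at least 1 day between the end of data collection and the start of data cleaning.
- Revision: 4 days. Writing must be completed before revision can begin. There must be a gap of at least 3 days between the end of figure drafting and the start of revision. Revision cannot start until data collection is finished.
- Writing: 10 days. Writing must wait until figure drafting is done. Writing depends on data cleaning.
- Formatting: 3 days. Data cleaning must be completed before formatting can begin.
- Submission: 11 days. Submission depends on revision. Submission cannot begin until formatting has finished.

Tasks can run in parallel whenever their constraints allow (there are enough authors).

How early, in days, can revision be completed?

Data collection waits on its own release at day 2, so it starts at day 2 and finishes at 2 + 3 = day 5.
Data cleaning waits on data collection (finishes day 5, plus 1-day gap → day 6), so it starts at day 6 and finishes at 6 + 8 = day 14.
For figure drafting: data cleaning (finishes day 14); data collection (finishes day 5, plus 2-day gap → day 7). Taking the maximum gives a start of day 14, and it finishes at 14 + 3 = day 17.
Writing cannot start until figure drafting (finishes day 17); data cleaning (finishes day 14). The controlling bound is day 17, so writing finishes at 17 + 10 = day 27.
Revision cannot start until writing (finishes day 27); figure drafting (finishes day 17, plus 3-day gap → day 20); data collection (finishes day 5). The controlling bound is day 27, so revision finishes at 27 + 4 = day 31.

31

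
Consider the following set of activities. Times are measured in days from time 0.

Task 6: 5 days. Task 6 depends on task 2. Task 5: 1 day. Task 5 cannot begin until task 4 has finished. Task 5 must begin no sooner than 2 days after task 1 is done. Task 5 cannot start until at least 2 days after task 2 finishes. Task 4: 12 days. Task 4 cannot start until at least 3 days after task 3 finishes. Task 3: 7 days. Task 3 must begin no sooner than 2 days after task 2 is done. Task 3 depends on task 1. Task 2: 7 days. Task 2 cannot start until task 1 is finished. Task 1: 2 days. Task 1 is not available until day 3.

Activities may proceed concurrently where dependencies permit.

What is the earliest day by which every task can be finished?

37

Task 1 cannot begin until its own release at day 3. It runs from day 3 to 3 + 2 = day 5.
Task 2 cannot begin until task 1 (finishes day 5). It runs from day 5 to 5 + 7 = day 12.
Task 6 waits on task 2 (finishes day 12), so it starts at day 12 and finishes at 12 + 5 = day 17.
For task 3: task 2 (finishes day 12, plus 2-day gap → day 14); task 1 (finishes day 5). Taking the maximum gives a start of day 14, and it finishes at 14 + 7 = day 21.
After task 3 (finishes day 21, plus 3-day gap → day 24), task 4 can start at day 24 and finishes at day 36.
For task 5: task 4 (finishes day 36); task 1 (finishes day 5, plus 2-day gap → day 7); task 2 (finishes day 12, plus 2-day gap → day 14). Taking the maximum gives a start of day 36, and it finishes at 36 + 1 = day 37.
All tasks are finished once the last one completes. Finish times: Task 1 at 5, Task 2 at 12, Task 3 at 21, Task 4 at 36, Task 5 at 37, Task 6 at 17. The latest is day 37.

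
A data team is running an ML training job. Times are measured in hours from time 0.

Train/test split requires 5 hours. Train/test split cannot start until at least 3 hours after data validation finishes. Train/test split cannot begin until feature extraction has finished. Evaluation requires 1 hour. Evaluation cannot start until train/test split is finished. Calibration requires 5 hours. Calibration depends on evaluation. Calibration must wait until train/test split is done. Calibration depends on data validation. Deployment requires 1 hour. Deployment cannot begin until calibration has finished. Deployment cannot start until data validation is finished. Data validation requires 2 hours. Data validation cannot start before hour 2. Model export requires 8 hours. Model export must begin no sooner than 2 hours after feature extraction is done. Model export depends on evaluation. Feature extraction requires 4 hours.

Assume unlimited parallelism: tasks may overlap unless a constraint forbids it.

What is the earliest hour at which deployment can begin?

Nothing blocks feature extraction, so it runs from hour 0 to hour 4.
Data validation waits on its own release at hour 2, so it starts at hour 2 and finishes at 2 + 2 = hour 4.
Train/test split has to wait for data validation (finishes hour 4, plus 3-hour gap → hour 7); feature extraction (finishes hour 4). The latest of these is hour 7, so train/test split runs hour 7 to 7 + 5 = hour 12.
Evaluation cannot begin until train/test split (finishes hour 12). It runs from hour 12 to 12 + 1 = hour 13.
Calibration has to wait for evaluation (finishes hour 13); train/test split (finishes hour 12); data validation (finishes hour 4). The latest of these is hour 13, so calibration runs hour 13 to 13 + 5 = hour 18.
Deployment waits on calibration (finishes hour 18); data validation (finishes hour 4). The latest of these is hour 18, which is the earliest deployment can start.

18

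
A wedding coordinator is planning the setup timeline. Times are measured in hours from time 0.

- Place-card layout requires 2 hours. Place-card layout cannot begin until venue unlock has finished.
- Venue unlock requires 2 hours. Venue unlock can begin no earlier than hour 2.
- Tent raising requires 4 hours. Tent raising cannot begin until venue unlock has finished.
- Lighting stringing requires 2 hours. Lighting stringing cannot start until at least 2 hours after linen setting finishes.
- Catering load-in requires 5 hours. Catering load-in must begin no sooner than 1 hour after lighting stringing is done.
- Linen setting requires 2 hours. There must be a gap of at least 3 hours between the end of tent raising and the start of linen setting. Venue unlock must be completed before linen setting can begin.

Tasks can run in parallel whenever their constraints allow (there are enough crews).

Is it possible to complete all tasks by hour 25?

Yes

After its own release at hour 2, venue unlock can start at hour 2 and finishes at hour 4.
After venue unlock (finishes hour 4), place-card layout can start at hour 4 and finishes at hour 6.
Tent raising waits on venue unlock (finishes hour 4), so it starts at hour 4 and finishes at 4 + 4 = hour 8.
Linen setting needs all of tent raising (finishes hour 8, plus 3-hour gap → hour 11); venue unlock (finishes hour 4). That puts its earliest start at hour 11; it finishes at 11 + 2 = hour 13.
Lighting stringing cannot begin until linen setting (finishes hour 13, plus 2-hour gap → hour 15). It runs from hour 15 to 15 + 2 = hour 17.
After lighting stringing (finishes hour 17, plus 1-hour gap → hour 18), catering load-in can start at hour 18 and finishes at hour 23.
Every task is finished by hour 23, which is no later than the deadline of 25, so the schedule is feasible.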